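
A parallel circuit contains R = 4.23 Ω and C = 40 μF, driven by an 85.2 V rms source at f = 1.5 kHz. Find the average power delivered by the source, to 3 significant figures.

1.72 kW

ω = 2πf = 9425 rad/s
X_C = 1/(ωC) = 2.65 Ω
Parallel: admittances add. Y = 1/R + jωC
Y = (0.236 + j0.377) S
|Y| = 0.445 S → |Z| = 1/|Y| = 2.25 Ω, ∠Z = −∠Y = -57.9°
I = V/|Z| = 37.9 A
P = VI cos φ = 85.2 × 37.9 × cos(-57.9°) = 1.72 kW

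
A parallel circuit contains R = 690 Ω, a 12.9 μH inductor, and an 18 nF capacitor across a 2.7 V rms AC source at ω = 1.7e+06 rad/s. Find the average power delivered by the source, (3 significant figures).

X_L = ωL = 21.9 Ω
X_C = 1/(ωC) = 32.7 Ω
Parallel: admittances add. Y = 1/R + 1/(jωL) + jωC
Y = (0.00145 − j0.0150) S
|Y| = 0.0151 S → |Z| = 1/|Y| = 66.4 Ω, ∠Z = −∠Y = 84.5°
I = V/|Z| = 40.7 mA
P = VI cos φ = 2.7 × 0.0407 × cos(84.5°) = 10.6 mW

10.6 mW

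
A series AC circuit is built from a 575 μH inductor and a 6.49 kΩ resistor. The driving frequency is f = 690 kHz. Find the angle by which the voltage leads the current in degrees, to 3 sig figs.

ω = 2πf = 4.335e+06 rad/s
X_L = ωL = 2490 Ω
Z = 6490 + j2490 Ω
|Z| = √(6490² + 2490²) = 6950 Ω
∠Z = arctan(2490/6490) = 21.0°

21.0°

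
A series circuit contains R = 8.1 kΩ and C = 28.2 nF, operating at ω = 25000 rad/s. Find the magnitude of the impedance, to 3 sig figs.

X_C = 1/(ωC) = 1420 Ω
Z = 8100 − j1420 Ω
|Z| = √(8100² + 1420²) = 8220 Ω

8220 Ω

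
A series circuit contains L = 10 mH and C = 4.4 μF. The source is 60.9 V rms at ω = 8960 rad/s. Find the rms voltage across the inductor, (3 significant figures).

84.9 V

X_L = ωL = 89.6 Ω
X_C = 1/(ωC) = 25.4 Ω
Net reactance X = X_L − X_C = 64.2 Ω
Z = j64.2 Ω
|Z| = √(0² + 64.2²) = 64.2 Ω
I = V/|Z| = 948 mA
V_L = I·|Z_L| = 0.948 × 89.6 = 84.9 V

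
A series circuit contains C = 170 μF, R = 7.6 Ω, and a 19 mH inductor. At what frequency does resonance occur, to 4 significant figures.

ω₀ = 1/√(LC) = 1/√(0.019 × 0.00017) = 556.4 rad/s
f₀ = ω₀/(2π) = 88.56 Hz

88.56 Hz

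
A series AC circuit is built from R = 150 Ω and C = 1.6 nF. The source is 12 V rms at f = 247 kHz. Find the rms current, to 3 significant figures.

27.9 mA

ω = 2πf = 1.552e+06 rad/s
X_C = 1/(ωC) = 403 Ω
Z = 150 − j403 Ω
|Z| = √(150² + 403²) = 430 Ω
I = V/|Z| = 12/430 = 27.9 mA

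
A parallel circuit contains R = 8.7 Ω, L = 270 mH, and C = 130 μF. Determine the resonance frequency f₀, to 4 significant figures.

ω₀ = 1/√(LC) = 1/√(0.27 × 0.00013) = 168.8 rad/s
f₀ = ω₀/(2π) = 26.86 Hz

26.86 Hz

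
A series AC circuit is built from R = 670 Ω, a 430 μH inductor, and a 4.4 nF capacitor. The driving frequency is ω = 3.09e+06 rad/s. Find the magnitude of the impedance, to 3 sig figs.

1420 Ω

X_L = ωL = 1330 Ω
X_C = 1/(ωC) = 73.6 Ω
Net reactance X = X_L − X_C = 1260 Ω
Z = 670 + j1260 Ω
|Z| = √(670² + 1260²) = 1420 Ω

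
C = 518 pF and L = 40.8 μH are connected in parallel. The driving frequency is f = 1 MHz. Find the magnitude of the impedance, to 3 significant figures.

1550 Ω

ω = 2πf = 6.283e+06 rad/s
X_L = ωL = 256 Ω
X_C = 1/(ωC) = 307 Ω
Parallel: admittances add. Y = 1/(jωL) + jωC
Y = (0 − j0.000646) S
|Y| = 0.000646 S → |Z| = 1/|Y| = 1550 Ω, ∠Z = −∠Y = 90.0°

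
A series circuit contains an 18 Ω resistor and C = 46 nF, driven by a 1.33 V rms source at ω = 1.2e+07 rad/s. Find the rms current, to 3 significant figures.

73.5 mA

X_C = 1/(ωC) = 1.81 Ω
Z = 18.0 − j1.81 Ω
|Z| = √(18.0² + 1.81²) = 18.1 Ω
I = V/|Z| = 1.33/18.1 = 73.5 mA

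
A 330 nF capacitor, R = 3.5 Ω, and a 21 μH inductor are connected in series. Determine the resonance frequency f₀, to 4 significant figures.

60.46 kHz

ω₀ = 1/√(LC) = 1/√(2.1e-05 × 3.3e-07) = 379900 rad/s
f₀ = ω₀/(2π) = 60.46 kHz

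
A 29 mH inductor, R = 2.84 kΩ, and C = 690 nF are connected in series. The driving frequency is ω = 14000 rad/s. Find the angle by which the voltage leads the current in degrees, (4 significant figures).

6.079°

X_L = ωL = 406.0 Ω
X_C = 1/(ωC) = 103.5 Ω
Net reactance X = X_L − X_C = 302.5 Ω
Z = 2840 + j302.5 Ω
|Z| = √(2840² + 302.5²) = 2856 Ω
∠Z = arctan(302.5/2840) = 6.079°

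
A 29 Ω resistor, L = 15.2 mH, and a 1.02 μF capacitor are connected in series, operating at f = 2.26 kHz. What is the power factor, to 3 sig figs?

ω = 2πf = 14200 rad/s
X_L = ωL = 216 Ω
X_C = 1/(ωC) = 69.0 Ω
Net reactance X = X_L − X_C = 147 Ω
Z = 29.0 + j147 Ω
|Z| = √(29.0² + 147²) = 150 Ω
∠Z = arctan(147/29.0) = 78.8°
cos φ = cos(78.8°) = 0.194

0.194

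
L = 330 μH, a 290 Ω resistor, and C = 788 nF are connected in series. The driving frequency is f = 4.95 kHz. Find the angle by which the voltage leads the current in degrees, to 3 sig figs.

ω = 2πf = 31100 rad/s
X_L = ωL = 10.3 Ω
X_C = 1/(ωC) = 40.8 Ω
Net reactance X = X_L − X_C = -30.5 Ω
Z = 290 − j30.5 Ω
|Z| = √(290² + 30.5²) = 292 Ω
∠Z = arctan(-30.5/290) = -6.01°

-6.01°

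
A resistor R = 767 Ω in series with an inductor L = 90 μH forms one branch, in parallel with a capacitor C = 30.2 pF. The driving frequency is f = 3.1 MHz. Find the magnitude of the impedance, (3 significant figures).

ω = 2πf = 1.948e+07 rad/s
X_L = ωL = 1750 Ω
X_C = 1/(ωC) = 1700 Ω
Branch 1 (R+jX_L): Z₁ = 767 + j1750 Ω, |Z₁| = 1910 Ω
Branch 2 (−jX_C): Z₂ = −j1700 Ω
Parallel: Z = Z₁Z₂/(Z₁+Z₂), |Z| = 4230 Ω, ∠Z = -27.6°

4230 Ω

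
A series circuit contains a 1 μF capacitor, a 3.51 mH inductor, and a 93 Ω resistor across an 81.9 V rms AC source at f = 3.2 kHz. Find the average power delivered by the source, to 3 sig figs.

ω = 2πf = 20110 rad/s
X_L = ωL = 70.6 Ω
X_C = 1/(ωC) = 49.7 Ω
Net reactance X = X_L − X_C = 20.8 Ω
Z = 93.0 + j20.8 Ω
|Z| = √(93.0² + 20.8²) = 95.3 Ω
∠Z = arctan(20.8/93.0) = 12.6°
I = V/|Z| = 859 mA
P = VI cos φ = 81.9 × 0.859 × cos(12.6°) = 68.7 W

68.7 W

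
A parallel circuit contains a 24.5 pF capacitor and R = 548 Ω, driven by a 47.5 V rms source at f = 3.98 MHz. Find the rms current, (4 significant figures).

91.43 mA

ω = 2πf = 2.501e+07 rad/s
X_C = 1/(ωC) = 1632 Ω
Parallel: admittances add. Y = 1/R + jωC
Y = (0.001825 + j0.0006127) S
|Y| = 0.001925 S → |Z| = 1/|Y| = 519.5 Ω, ∠Z = −∠Y = -18.56°
I = V/|Z| = 47.5/519.5 = 91.43 mA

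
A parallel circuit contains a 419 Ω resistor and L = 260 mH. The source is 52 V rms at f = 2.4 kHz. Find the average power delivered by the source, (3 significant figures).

ω = 2πf = 15080 rad/s
X_L = ωL = 3920 Ω
Parallel: admittances add. Y = 1/R + 1/(jωL)
Y = (0.00239 − j0.000255) S
|Y| = 0.00240 S → |Z| = 1/|Y| = 417 Ω, ∠Z = −∠Y = 6.10°
I = V/|Z| = 125 mA
P = VI cos φ = 52 × 0.125 × cos(6.10°) = 6.45 W

6.45 W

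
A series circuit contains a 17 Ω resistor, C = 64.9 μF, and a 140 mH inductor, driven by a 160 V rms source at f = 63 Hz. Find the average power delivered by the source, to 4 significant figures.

775.8 W

ω = 2πf = 395.8 rad/s
X_L = ωL = 55.42 Ω
X_C = 1/(ωC) = 38.93 Ω
Net reactance X = X_L − X_C = 16.49 Ω
Z = 17.00 + j16.49 Ω
|Z| = √(17.00² + 16.49²) = 23.69 Ω
∠Z = arctan(16.49/17.00) = 44.13°
I = V/|Z| = 6.755 A
P = VI cos φ = 160 × 6.755 × cos(44.13°) = 775.8 W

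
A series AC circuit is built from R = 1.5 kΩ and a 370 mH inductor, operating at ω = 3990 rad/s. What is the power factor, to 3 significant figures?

X_L = ωL = 1480 Ω
Z = 1500 + j1480 Ω
|Z| = √(1500² + 1480²) = 2100 Ω
∠Z = arctan(1480/1500) = 44.5°
cos φ = cos(44.5°) = 0.713

0.713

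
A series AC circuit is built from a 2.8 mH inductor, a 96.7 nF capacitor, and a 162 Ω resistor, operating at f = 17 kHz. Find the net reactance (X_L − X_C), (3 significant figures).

202 Ω

ω = 2πf = 106800 rad/s
X_L = ωL = 299 Ω
X_C = 1/(ωC) = 96.8 Ω
X = 299 − 96.8 = 202 Ω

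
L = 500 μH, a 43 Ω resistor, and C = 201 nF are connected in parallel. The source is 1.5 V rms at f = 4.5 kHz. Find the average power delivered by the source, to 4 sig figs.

ω = 2πf = 28270 rad/s
X_L = ωL = 14.14 Ω
X_C = 1/(ωC) = 176.0 Ω
Parallel: admittances add. Y = 1/R + 1/(jωL) + jωC
Y = (0.02326 − j0.06505) S
|Y| = 0.06908 S → |Z| = 1/|Y| = 14.48 Ω, ∠Z = −∠Y = 70.33°
I = V/|Z| = 103.6 mA
P = VI cos φ = 1.5 × 0.1036 × cos(70.33°) = 52.33 mW

52.33 mW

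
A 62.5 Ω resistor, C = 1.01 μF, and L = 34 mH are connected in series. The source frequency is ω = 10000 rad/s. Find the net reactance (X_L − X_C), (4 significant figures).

241.0 Ω

X_L = ωL = 340.0 Ω
X_C = 1/(ωC) = 99.01 Ω
X = 340.0 − 99.01 = 241.0 Ω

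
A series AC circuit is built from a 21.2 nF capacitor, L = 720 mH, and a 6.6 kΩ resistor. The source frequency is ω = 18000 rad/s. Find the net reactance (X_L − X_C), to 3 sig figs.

10300 Ω

X_L = ωL = 13000 Ω
X_C = 1/(ωC) = 2620 Ω
X = 13000 − 2620 = 10300 Ω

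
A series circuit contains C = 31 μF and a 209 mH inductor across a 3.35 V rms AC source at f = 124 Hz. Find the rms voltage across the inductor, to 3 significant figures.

4.49 V

ω = 2πf = 779.1 rad/s
X_L = ωL = 163 Ω
X_C = 1/(ωC) = 41.4 Ω
Net reactance X = X_L − X_C = 121 Ω
Z = j121 Ω
|Z| = √(0² + 121²) = 121 Ω
I = V/|Z| = 27.6 mA
V_L = I·|Z_L| = 0.0276 × 163 = 4.49 V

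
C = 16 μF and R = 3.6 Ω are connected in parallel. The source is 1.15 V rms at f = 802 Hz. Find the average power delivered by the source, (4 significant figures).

ω = 2πf = 5039 rad/s
X_C = 1/(ωC) = 12.40 Ω
Parallel: admittances add. Y = 1/R + jωC
Y = (0.2778 + j0.08063) S
|Y| = 0.2892 S → |Z| = 1/|Y| = 3.457 Ω, ∠Z = −∠Y = -16.19°
I = V/|Z| = 332.6 mA
P = VI cos φ = 1.15 × 0.3326 × cos(-16.19°) = 367.4 mW

367.4 mW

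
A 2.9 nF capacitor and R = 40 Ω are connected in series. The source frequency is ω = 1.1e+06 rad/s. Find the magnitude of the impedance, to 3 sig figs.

316 Ω

X_C = 1/(ωC) = 313 Ω
Z = 40.0 − j313 Ω
|Z| = √(40.0² + 313²) = 316 Ω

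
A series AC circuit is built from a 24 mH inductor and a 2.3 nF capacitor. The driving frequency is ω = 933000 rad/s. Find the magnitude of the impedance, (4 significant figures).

21930 Ω

X_L = ωL = 22390 Ω
X_C = 1/(ωC) = 466.0 Ω
Net reactance X = X_L − X_C = 21930 Ω
Z = j21930 Ω
|Z| = √(0² + 21930²) = 21930 Ω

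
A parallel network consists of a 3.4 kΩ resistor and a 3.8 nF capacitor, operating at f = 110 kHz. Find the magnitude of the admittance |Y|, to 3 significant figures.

2.64 mS

ω = 2πf = 691200 rad/s
X_C = 1/(ωC) = 381 Ω
Parallel: admittances add. Y = 1/R + jωC
Y = (0.000294 + j0.00263) S
|Y| = 0.00264 S → |Z| = 1/|Y| = 378 Ω, ∠Z = −∠Y = -83.6°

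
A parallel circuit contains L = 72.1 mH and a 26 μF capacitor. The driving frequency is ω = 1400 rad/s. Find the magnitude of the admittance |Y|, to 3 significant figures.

X_L = ωL = 101 Ω
X_C = 1/(ωC) = 27.5 Ω
Parallel: admittances add. Y = 1/(jωL) + jωC
Y = (0 + j0.0265) S
|Y| = 0.0265 S → |Z| = 1/|Y| = 37.7 Ω, ∠Z = −∠Y = -90.0°

26.5 mS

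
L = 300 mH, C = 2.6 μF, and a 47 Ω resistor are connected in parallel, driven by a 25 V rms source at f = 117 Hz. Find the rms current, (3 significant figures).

ω = 2πf = 735.1 rad/s
X_L = ωL = 221 Ω
X_C = 1/(ωC) = 523 Ω
Parallel: admittances add. Y = 1/R + 1/(jωL) + jωC
Y = (0.0213 − j0.00262) S
|Y| = 0.0214 S → |Z| = 1/|Y| = 46.6 Ω, ∠Z = −∠Y = 7.03°
I = V/|Z| = 25/46.6 = 536 mA

536 mA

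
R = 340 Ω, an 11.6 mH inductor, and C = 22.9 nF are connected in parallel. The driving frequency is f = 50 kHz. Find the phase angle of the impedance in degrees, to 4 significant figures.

-66.97°

ω = 2πf = 314200 rad/s
X_L = ωL = 3644 Ω
X_C = 1/(ωC) = 139.0 Ω
Parallel: admittances add. Y = 1/R + 1/(jωL) + jωC
Y = (0.002941 + j0.006920) S
|Y| = 0.007519 S → |Z| = 1/|Y| = 133.0 Ω, ∠Z = −∠Y = -66.97°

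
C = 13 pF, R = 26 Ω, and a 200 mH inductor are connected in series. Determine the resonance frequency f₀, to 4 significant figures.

98.70 kHz

ω₀ = 1/√(LC) = 1/√(0.2 × 1.3e-11) = 620200 rad/s
f₀ = ω₀/(2π) = 98.70 kHz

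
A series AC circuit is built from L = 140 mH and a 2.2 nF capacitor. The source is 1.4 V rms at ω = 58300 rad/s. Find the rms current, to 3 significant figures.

3.83 mA

X_L = ωL = 8160 Ω
X_C = 1/(ωC) = 7800 Ω
Net reactance X = X_L − X_C = 365 Ω
Z = j365 Ω
|Z| = √(0² + 365²) = 365 Ω
I = V/|Z| = 1.4/365 = 3.83 mA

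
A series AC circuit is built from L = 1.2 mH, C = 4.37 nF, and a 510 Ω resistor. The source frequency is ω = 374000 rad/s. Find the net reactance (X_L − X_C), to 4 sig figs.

X_L = ωL = 448.8 Ω
X_C = 1/(ωC) = 611.9 Ω
X = 448.8 − 611.9 = -163.1 Ω

-163.1 Ω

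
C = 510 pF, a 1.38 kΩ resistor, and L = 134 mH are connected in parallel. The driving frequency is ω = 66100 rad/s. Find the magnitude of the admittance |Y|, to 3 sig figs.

729 μS

X_L = ωL = 8860 Ω
X_C = 1/(ωC) = 29700 Ω
Parallel: admittances add. Y = 1/R + 1/(jωL) + jωC
Y = (0.000725 − j7.92e-05) S
|Y| = 0.000729 S → |Z| = 1/|Y| = 1370 Ω, ∠Z = −∠Y = 6.24°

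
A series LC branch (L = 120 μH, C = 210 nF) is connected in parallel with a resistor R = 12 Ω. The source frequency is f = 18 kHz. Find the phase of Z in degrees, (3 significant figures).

-22.8°

ω = 2πf = 113100 rad/s
X_L = ωL = 13.6 Ω
X_C = 1/(ωC) = 42.1 Ω
Branch 1: Z₁ = R = 12.0 Ω
Branch 2 (series LC): Z₂ = j(X_L − X_C) = −j28.5 Ω
Parallel: Z = Z₁Z₂/(Z₁+Z₂), |Z| = 11.1 Ω, ∠Z = -22.8°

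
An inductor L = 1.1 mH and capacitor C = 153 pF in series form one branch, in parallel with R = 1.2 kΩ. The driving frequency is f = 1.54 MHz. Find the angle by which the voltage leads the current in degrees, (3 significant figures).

6.86°

ω = 2πf = 9.676e+06 rad/s
X_L = ωL = 10600 Ω
X_C = 1/(ωC) = 675 Ω
Branch 1: Z₁ = R = 1200 Ω
Branch 2 (series LC): Z₂ = j(X_L − X_C) = j9970 Ω
Parallel: Z = Z₁Z₂/(Z₁+Z₂), |Z| = 1190 Ω, ∠Z = 6.86°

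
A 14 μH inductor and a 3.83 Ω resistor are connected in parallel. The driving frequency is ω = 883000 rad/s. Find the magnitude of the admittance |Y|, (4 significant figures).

273.3 mS

X_L = ωL = 12.36 Ω
Parallel: admittances add. Y = 1/R + 1/(jωL)
Y = (0.2611 − j0.08089) S
|Y| = 0.2733 S → |Z| = 1/|Y| = 3.658 Ω, ∠Z = −∠Y = 17.21°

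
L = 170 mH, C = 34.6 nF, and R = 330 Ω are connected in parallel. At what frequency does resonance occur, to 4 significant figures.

ω₀ = 1/√(LC) = 1/√(0.17 × 3.46e-08) = 13040 rad/s
f₀ = ω₀/(2π) = 2.075 kHz

2.075 kHz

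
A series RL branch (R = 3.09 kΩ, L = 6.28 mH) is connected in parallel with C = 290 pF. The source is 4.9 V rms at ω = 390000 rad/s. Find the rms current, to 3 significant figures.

998 μA

X_L = ωL = 2450 Ω
X_C = 1/(ωC) = 8840 Ω
Branch 1 (R+jX_L): Z₁ = 3090 + j2450 Ω, |Z₁| = 3940 Ω
Branch 2 (−jX_C): Z₂ = −j8840 Ω
Parallel: Z = Z₁Z₂/(Z₁+Z₂), |Z| = 4910 Ω, ∠Z = 12.6°
I = V/|Z| = 4.9/4910 = 998 μA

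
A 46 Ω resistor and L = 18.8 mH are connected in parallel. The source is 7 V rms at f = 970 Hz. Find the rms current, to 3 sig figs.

ω = 2πf = 6095 rad/s
X_L = ωL = 115 Ω
Parallel: admittances add. Y = 1/R + 1/(jωL)
Y = (0.0217 − j0.00873) S
|Y| = 0.0234 S → |Z| = 1/|Y| = 42.7 Ω, ∠Z = −∠Y = 21.9°
I = V/|Z| = 7/42.7 = 164 mA

164 mA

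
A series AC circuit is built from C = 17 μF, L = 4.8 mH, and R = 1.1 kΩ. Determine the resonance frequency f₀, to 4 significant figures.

557.2 Hz

ω₀ = 1/√(LC) = 1/√(0.0048 × 1.7e-05) = 3501 rad/s
f₀ = ω₀/(2π) = 557.2 Hz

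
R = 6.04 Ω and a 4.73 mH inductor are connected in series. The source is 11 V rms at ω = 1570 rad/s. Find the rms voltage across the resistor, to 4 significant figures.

6.941 V

X_L = ωL = 7.426 Ω
Z = 6.040 + j7.426 Ω
|Z| = √(6.040² + 7.426²) = 9.572 Ω
I = V/|Z| = 1.149 A
V_R = I·|Z_R| = 1.149 × 6.040 = 6.941 V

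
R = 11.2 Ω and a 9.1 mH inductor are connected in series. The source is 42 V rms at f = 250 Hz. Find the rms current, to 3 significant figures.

2.31 A

ω = 2πf = 1571 rad/s
X_L = ωL = 14.3 Ω
Z = 11.2 + j14.3 Ω
|Z| = √(11.2² + 14.3²) = 18.2 Ω
I = V/|Z| = 42/18.2 = 2.31 A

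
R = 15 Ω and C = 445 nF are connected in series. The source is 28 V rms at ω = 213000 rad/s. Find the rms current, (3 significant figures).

1.53 A

X_C = 1/(ωC) = 10.6 Ω
Z = 15.0 − j10.6 Ω
|Z| = √(15.0² + 10.6²) = 18.3 Ω
I = V/|Z| = 28/18.3 = 1.53 A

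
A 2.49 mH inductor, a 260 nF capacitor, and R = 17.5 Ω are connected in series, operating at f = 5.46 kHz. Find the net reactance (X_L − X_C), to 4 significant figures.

-26.69 Ω

ω = 2πf = 34310 rad/s
X_L = ωL = 85.42 Ω
X_C = 1/(ωC) = 112.1 Ω
X = 85.42 − 112.1 = -26.69 Ω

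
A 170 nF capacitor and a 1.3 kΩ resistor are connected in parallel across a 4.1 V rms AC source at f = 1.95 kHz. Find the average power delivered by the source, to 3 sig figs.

ω = 2πf = 12250 rad/s
X_C = 1/(ωC) = 480 Ω
Parallel: admittances add. Y = 1/R + jωC
Y = (0.000769 + j0.00208) S
|Y| = 0.00222 S → |Z| = 1/|Y| = 450 Ω, ∠Z = −∠Y = -69.7°
I = V/|Z| = 9.10 mA
P = VI cos φ = 4.1 × 0.00910 × cos(-69.7°) = 12.9 mW

12.9 mW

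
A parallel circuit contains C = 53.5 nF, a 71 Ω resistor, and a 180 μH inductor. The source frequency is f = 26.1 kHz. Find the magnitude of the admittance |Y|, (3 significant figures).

28.8 mS

ω = 2πf = 164000 rad/s
X_L = ωL = 29.5 Ω
X_C = 1/(ωC) = 114 Ω
Parallel: admittances add. Y = 1/R + 1/(jωL) + jωC
Y = (0.0141 − j0.0251) S
|Y| = 0.0288 S → |Z| = 1/|Y| = 34.7 Ω, ∠Z = −∠Y = 60.7°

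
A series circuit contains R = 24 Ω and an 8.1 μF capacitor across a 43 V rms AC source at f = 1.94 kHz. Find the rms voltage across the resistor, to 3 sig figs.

ω = 2πf = 12190 rad/s
X_C = 1/(ωC) = 10.1 Ω
Z = 24.0 − j10.1 Ω
|Z| = √(24.0² + 10.1²) = 26.0 Ω
I = V/|Z| = 1.65 A
V_R = I·|Z_R| = 1.65 × 24.0 = 39.6 V

39.6 V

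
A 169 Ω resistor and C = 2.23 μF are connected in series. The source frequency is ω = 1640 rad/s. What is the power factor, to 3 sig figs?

0.526

X_C = 1/(ωC) = 273 Ω
Z = 169 − j273 Ω
|Z| = √(169² + 273²) = 321 Ω
∠Z = arctan(-273/169) = -58.3°
cos φ = cos(-58.3°) = 0.526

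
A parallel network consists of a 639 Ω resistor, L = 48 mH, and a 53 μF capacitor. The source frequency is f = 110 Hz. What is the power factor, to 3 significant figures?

0.234

ω = 2πf = 691.2 rad/s
X_L = ωL = 33.2 Ω
X_C = 1/(ωC) = 27.3 Ω
Parallel: admittances add. Y = 1/R + 1/(jωL) + jωC
Y = (0.00156 + j0.00649) S
|Y| = 0.00667 S → |Z| = 1/|Y| = 150 Ω, ∠Z = −∠Y = -76.4°
cos φ = cos(-76.4°) = 0.234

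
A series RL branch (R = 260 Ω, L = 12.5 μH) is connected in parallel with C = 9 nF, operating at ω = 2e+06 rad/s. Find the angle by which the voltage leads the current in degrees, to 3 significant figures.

X_L = ωL = 25.0 Ω
X_C = 1/(ωC) = 55.6 Ω
Branch 1 (R+jX_L): Z₁ = 260 + j25.0 Ω, |Z₁| = 261 Ω
Branch 2 (−jX_C): Z₂ = −j55.6 Ω
Parallel: Z = Z₁Z₂/(Z₁+Z₂), |Z| = 55.4 Ω, ∠Z = -77.8°

-77.8°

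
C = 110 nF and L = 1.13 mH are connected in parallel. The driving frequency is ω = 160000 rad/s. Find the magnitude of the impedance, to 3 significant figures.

X_L = ωL = 181 Ω
X_C = 1/(ωC) = 56.8 Ω
Parallel: admittances add. Y = 1/(jωL) + jωC
Y = (0 + j0.0121) S
|Y| = 0.0121 S → |Z| = 1/|Y| = 82.9 Ω, ∠Z = −∠Y = -90.0°

82.9 Ω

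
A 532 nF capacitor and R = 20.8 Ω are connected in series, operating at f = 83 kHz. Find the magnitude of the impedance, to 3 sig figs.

21.1 Ω

ω = 2πf = 521500 rad/s
X_C = 1/(ωC) = 3.60 Ω
Z = 20.8 − j3.60 Ω
|Z| = √(20.8² + 3.60²) = 21.1 Ω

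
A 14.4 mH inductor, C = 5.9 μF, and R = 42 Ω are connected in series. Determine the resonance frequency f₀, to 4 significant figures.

546.0 Hz

ω₀ = 1/√(LC) = 1/√(0.0144 × 5.9e-06) = 3431 rad/s
f₀ = ω₀/(2π) = 546.0 Hz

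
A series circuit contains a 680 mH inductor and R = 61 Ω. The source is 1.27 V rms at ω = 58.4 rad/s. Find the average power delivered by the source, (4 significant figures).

18.57 mW

X_L = ωL = 39.71 Ω
Z = 61.00 + j39.71 Ω
|Z| = √(61.00² + 39.71²) = 72.79 Ω
∠Z = arctan(39.71/61.00) = 33.06°
I = V/|Z| = 17.45 mA
P = VI cos φ = 1.27 × 0.01745 × cos(33.06°) = 18.57 mW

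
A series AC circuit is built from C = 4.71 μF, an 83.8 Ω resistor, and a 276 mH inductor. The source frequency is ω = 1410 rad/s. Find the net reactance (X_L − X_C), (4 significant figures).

X_L = ωL = 389.2 Ω
X_C = 1/(ωC) = 150.6 Ω
X = 389.2 − 150.6 = 238.6 Ω

238.6 Ω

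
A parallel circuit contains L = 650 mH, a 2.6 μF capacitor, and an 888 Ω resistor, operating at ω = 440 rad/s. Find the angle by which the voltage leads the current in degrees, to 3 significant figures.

64.4°

X_L = ωL = 286 Ω
X_C = 1/(ωC) = 874 Ω
Parallel: admittances add. Y = 1/R + 1/(jωL) + jωC
Y = (0.00113 − j0.00235) S
|Y| = 0.00261 S → |Z| = 1/|Y| = 383 Ω, ∠Z = −∠Y = 64.4°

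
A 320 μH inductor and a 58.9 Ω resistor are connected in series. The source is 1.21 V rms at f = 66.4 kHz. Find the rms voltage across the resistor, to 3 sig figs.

ω = 2πf = 417200 rad/s
X_L = ωL = 134 Ω
Z = 58.9 + j134 Ω
|Z| = √(58.9² + 134²) = 146 Ω
I = V/|Z| = 8.29 mA
V_R = I·|Z_R| = 0.00829 × 58.9 = 0.488 V

0.488 V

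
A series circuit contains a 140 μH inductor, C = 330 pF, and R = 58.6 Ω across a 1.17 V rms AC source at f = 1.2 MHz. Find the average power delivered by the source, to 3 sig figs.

ω = 2πf = 7.54e+06 rad/s
X_L = ωL = 1060 Ω
X_C = 1/(ωC) = 402 Ω
Net reactance X = X_L − X_C = 654 Ω
Z = 58.6 + j654 Ω
|Z| = √(58.6² + 654²) = 656 Ω
∠Z = arctan(654/58.6) = 84.9°
I = V/|Z| = 1.78 mA
P = VI cos φ = 1.17 × 0.00178 × cos(84.9°) = 186 μW

186 μW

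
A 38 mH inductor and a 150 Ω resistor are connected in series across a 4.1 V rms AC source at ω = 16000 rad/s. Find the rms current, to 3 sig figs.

6.55 mA

X_L = ωL = 608 Ω
Z = 150 + j608 Ω
|Z| = √(150² + 608²) = 626 Ω
I = V/|Z| = 4.1/626 = 6.55 mA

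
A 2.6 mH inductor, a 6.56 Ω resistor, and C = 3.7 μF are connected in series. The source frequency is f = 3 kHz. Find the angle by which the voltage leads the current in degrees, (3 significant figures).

79.3°

ω = 2πf = 18850 rad/s
X_L = ωL = 49.0 Ω
X_C = 1/(ωC) = 14.3 Ω
Net reactance X = X_L − X_C = 34.7 Ω
Z = 6.56 + j34.7 Ω
|Z| = √(6.56² + 34.7²) = 35.3 Ω
∠Z = arctan(34.7/6.56) = 79.3°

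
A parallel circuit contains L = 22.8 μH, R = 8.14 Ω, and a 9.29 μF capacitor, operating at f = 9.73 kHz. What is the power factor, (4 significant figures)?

ω = 2πf = 61140 rad/s
X_L = ωL = 1.394 Ω
X_C = 1/(ωC) = 1.761 Ω
Parallel: admittances add. Y = 1/R + 1/(jωL) + jωC
Y = (0.1229 − j0.1495) S
|Y| = 0.1935 S → |Z| = 1/|Y| = 5.169 Ω, ∠Z = −∠Y = 50.58°
cos φ = cos(50.58°) = 0.6350

0.6350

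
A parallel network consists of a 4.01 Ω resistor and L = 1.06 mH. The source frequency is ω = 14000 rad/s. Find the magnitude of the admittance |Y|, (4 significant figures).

X_L = ωL = 14.84 Ω
Parallel: admittances add. Y = 1/R + 1/(jωL)
Y = (0.2494 − j0.06739) S
|Y| = 0.2583 S → |Z| = 1/|Y| = 3.871 Ω, ∠Z = −∠Y = 15.12°

258.3 mS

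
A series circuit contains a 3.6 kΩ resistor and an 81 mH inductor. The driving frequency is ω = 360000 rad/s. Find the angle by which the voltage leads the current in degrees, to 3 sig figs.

83.0°

X_L = ωL = 29200 Ω
Z = 3600 + j29200 Ω
|Z| = √(3600² + 29200²) = 29400 Ω
∠Z = arctan(29200/3600) = 83.0°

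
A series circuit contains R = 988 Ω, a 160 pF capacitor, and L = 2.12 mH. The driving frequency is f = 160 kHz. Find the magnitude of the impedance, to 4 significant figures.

4203 Ω

ω = 2πf = 1.005e+06 rad/s
X_L = ωL = 2131 Ω
X_C = 1/(ωC) = 6217 Ω
Net reactance X = X_L − X_C = -4086 Ω
Z = 988.0 − j4086 Ω
|Z| = √(988.0² + 4086²) = 4203 Ω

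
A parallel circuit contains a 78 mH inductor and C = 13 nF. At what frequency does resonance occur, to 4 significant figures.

4.998 kHz

ω₀ = 1/√(LC) = 1/√(0.078 × 1.3e-08) = 31400 rad/s
f₀ = ω₀/(2π) = 4.998 kHz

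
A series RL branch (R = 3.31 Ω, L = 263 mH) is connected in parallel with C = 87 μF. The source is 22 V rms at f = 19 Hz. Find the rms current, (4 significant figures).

ω = 2πf = 119.4 rad/s
X_L = ωL = 31.40 Ω
X_C = 1/(ωC) = 96.28 Ω
Branch 1 (R+jX_L): Z₁ = 3.310 + j31.40 Ω, |Z₁| = 31.57 Ω
Branch 2 (−jX_C): Z₂ = −j96.28 Ω
Parallel: Z = Z₁Z₂/(Z₁+Z₂), |Z| = 46.79 Ω, ∠Z = 81.06°
I = V/|Z| = 22/46.79 = 470.2 mA

470.2 mA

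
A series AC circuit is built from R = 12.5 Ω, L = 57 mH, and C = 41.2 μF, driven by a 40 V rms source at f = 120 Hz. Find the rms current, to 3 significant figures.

2.42 A

ω = 2πf = 754.0 rad/s
X_L = ωL = 43.0 Ω
X_C = 1/(ωC) = 32.2 Ω
Net reactance X = X_L − X_C = 10.8 Ω
Z = 12.5 + j10.8 Ω
|Z| = √(12.5² + 10.8²) = 16.5 Ω
I = V/|Z| = 40/16.5 = 2.42 A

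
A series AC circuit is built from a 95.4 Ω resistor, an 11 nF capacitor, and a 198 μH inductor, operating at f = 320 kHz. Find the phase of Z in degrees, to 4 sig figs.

74.87°

ω = 2πf = 2.011e+06 rad/s
X_L = ωL = 398.1 Ω
X_C = 1/(ωC) = 45.21 Ω
Net reactance X = X_L − X_C = 352.9 Ω
Z = 95.40 + j352.9 Ω
|Z| = √(95.40² + 352.9²) = 365.6 Ω
∠Z = arctan(352.9/95.40) = 74.87°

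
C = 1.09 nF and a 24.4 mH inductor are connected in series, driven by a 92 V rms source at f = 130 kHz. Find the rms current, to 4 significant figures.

4.892 mA

ω = 2πf = 816800 rad/s
X_L = ωL = 19930 Ω
X_C = 1/(ωC) = 1123 Ω
Net reactance X = X_L − X_C = 18810 Ω
Z = j18810 Ω
|Z| = √(0² + 18810²) = 18810 Ω
I = V/|Z| = 92/18810 = 4.892 mA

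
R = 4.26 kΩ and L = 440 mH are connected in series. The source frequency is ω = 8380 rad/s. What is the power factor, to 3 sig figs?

X_L = ωL = 3690 Ω
Z = 4260 + j3690 Ω
|Z| = √(4260² + 3690²) = 5630 Ω
∠Z = arctan(3690/4260) = 40.9°
cos φ = cos(40.9°) = 0.756

0.756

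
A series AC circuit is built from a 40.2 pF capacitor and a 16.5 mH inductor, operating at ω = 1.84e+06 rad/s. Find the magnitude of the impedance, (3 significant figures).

16800 Ω

X_L = ωL = 30400 Ω
X_C = 1/(ωC) = 13500 Ω
Net reactance X = X_L − X_C = 16800 Ω
Z = j16800 Ω
|Z| = √(0² + 16800²) = 16800 Ω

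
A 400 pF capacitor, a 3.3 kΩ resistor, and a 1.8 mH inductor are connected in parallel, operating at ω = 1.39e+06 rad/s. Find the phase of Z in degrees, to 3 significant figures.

X_L = ωL = 2500 Ω
X_C = 1/(ωC) = 1800 Ω
Parallel: admittances add. Y = 1/R + 1/(jωL) + jωC
Y = (0.000303 + j0.000156) S
|Y| = 0.000341 S → |Z| = 1/|Y| = 2930 Ω, ∠Z = −∠Y = -27.3°

-27.3°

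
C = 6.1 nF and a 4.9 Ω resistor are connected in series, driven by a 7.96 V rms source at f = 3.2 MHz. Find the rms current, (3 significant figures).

837 mA

ω = 2πf = 2.011e+07 rad/s
X_C = 1/(ωC) = 8.15 Ω
Z = 4.90 − j8.15 Ω
|Z| = √(4.90² + 8.15²) = 9.51 Ω
I = V/|Z| = 7.96/9.51 = 837 mA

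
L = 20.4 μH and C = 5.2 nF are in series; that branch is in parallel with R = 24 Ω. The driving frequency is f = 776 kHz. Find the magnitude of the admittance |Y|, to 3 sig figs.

ω = 2πf = 4.876e+06 rad/s
X_L = ωL = 99.5 Ω
X_C = 1/(ωC) = 39.4 Ω
Branch 1: Z₁ = R = 24.0 Ω
Branch 2 (series LC): Z₂ = j(X_L − X_C) = j60.0 Ω
Parallel: Z = Z₁Z₂/(Z₁+Z₂), |Z| = 22.3 Ω, ∠Z = 21.8°
|Y| = 1/|Z| = 44.9 mS

44.9 mS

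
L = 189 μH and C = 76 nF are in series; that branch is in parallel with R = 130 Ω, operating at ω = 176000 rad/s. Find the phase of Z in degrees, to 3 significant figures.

X_L = ωL = 33.3 Ω
X_C = 1/(ωC) = 74.8 Ω
Branch 1: Z₁ = R = 130 Ω
Branch 2 (series LC): Z₂ = j(X_L − X_C) = −j41.5 Ω
Parallel: Z = Z₁Z₂/(Z₁+Z₂), |Z| = 39.5 Ω, ∠Z = -72.3°

-72.3°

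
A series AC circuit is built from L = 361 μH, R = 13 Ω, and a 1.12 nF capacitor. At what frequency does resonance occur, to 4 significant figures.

ω₀ = 1/√(LC) = 1/√(0.000361 × 1.12e-09) = 1.573e+06 rad/s
f₀ = ω₀/(2π) = 250.3 kHz

250.3 kHz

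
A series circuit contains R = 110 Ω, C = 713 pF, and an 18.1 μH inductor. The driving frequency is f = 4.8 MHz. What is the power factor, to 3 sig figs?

ω = 2πf = 3.016e+07 rad/s
X_L = ωL = 546 Ω
X_C = 1/(ωC) = 46.5 Ω
Net reactance X = X_L − X_C = 499 Ω
Z = 110 + j499 Ω
|Z| = √(110² + 499²) = 511 Ω
∠Z = arctan(499/110) = 77.6°
cos φ = cos(77.6°) = 0.215

0.215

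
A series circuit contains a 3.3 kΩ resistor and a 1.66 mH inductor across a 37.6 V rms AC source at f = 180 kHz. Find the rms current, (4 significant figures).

ω = 2πf = 1.131e+06 rad/s
X_L = ωL = 1877 Ω
Z = 3300 + j1877 Ω
|Z| = √(3300² + 1877²) = 3797 Ω
I = V/|Z| = 37.6/3797 = 9.903 mA

9.903 mA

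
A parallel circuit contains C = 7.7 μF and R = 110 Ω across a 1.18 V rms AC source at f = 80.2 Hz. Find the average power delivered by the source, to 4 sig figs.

12.66 mW

ω = 2πf = 503.9 rad/s
X_C = 1/(ωC) = 257.7 Ω
Parallel: admittances add. Y = 1/R + jωC
Y = (0.009091 + j0.003880) S
|Y| = 0.009884 S → |Z| = 1/|Y| = 101.2 Ω, ∠Z = −∠Y = -23.11°
I = V/|Z| = 11.66 mA
P = VI cos φ = 1.18 × 0.01166 × cos(-23.11°) = 12.66 mW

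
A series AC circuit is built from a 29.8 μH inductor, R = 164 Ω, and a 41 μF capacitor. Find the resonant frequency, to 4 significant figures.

ω₀ = 1/√(LC) = 1/√(2.98e-05 × 4.1e-05) = 28610 rad/s
f₀ = ω₀/(2π) = 4.553 kHz

4.553 kHz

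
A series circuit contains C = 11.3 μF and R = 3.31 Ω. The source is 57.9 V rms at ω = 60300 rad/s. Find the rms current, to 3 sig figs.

X_C = 1/(ωC) = 1.47 Ω
Z = 3.31 − j1.47 Ω
|Z| = √(3.31² + 1.47²) = 3.62 Ω
I = V/|Z| = 57.9/3.62 = 16.0 A

16.0 A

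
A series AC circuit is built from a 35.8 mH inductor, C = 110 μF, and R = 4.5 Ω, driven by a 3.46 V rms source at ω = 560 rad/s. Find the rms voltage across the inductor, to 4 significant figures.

11.76 V

X_L = ωL = 20.05 Ω
X_C = 1/(ωC) = 16.23 Ω
Net reactance X = X_L − X_C = 3.814 Ω
Z = 4.500 + j3.814 Ω
|Z| = √(4.500² + 3.814²) = 5.899 Ω
I = V/|Z| = 586.5 mA
V_L = I·|Z_L| = 0.5865 × 20.05 = 11.76 V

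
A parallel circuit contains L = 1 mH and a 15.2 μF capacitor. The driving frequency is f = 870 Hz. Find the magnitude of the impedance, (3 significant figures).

ω = 2πf = 5466 rad/s
X_L = ωL = 5.47 Ω
X_C = 1/(ωC) = 12.0 Ω
Parallel: admittances add. Y = 1/(jωL) + jωC
Y = (0 − j0.0998) S
|Y| = 0.0998 S → |Z| = 1/|Y| = 10.0 Ω, ∠Z = −∠Y = 90.0°

10.0 Ω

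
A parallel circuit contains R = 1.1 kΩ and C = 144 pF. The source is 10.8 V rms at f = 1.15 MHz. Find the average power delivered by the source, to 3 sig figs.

106 mW

ω = 2πf = 7.226e+06 rad/s
X_C = 1/(ωC) = 961 Ω
Parallel: admittances add. Y = 1/R + jωC
Y = (0.000909 + j0.00104) S
|Y| = 0.00138 S → |Z| = 1/|Y| = 724 Ω, ∠Z = −∠Y = -48.9°
I = V/|Z| = 14.9 mA
P = VI cos φ = 10.8 × 0.0149 × cos(-48.9°) = 106 mW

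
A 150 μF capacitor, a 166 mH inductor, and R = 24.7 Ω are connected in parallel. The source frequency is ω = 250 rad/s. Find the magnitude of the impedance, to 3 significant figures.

23.4 Ω

X_L = ωL = 41.5 Ω
X_C = 1/(ωC) = 26.7 Ω
Parallel: admittances add. Y = 1/R + 1/(jωL) + jωC
Y = (0.0405 + j0.0134) S
|Y| = 0.0426 S → |Z| = 1/|Y| = 23.4 Ω, ∠Z = −∠Y = -18.3°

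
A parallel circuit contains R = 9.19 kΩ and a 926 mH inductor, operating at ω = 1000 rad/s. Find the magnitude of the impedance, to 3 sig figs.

921 Ω

X_L = ωL = 926 Ω
Parallel: admittances add. Y = 1/R + 1/(jωL)
Y = (0.000109 − j0.00108) S
|Y| = 0.00109 S → |Z| = 1/|Y| = 921 Ω, ∠Z = −∠Y = 84.2°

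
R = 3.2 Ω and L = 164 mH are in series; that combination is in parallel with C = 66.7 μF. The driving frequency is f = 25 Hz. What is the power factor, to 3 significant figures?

ω = 2πf = 157.1 rad/s
X_L = ωL = 25.8 Ω
X_C = 1/(ωC) = 95.4 Ω
Branch 1 (R+jX_L): Z₁ = 3.20 + j25.8 Ω, |Z₁| = 26.0 Ω
Branch 2 (−jX_C): Z₂ = −j95.4 Ω
Parallel: Z = Z₁Z₂/(Z₁+Z₂), |Z| = 35.5 Ω, ∠Z = 80.3°
cos φ = cos(80.3°) = 0.169

0.169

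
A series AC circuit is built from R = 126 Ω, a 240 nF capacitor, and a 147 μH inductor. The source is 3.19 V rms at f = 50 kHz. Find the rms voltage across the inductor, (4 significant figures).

1.131 V

ω = 2πf = 314200 rad/s
X_L = ωL = 46.18 Ω
X_C = 1/(ωC) = 13.26 Ω
Net reactance X = X_L − X_C = 32.92 Ω
Z = 126.0 + j32.92 Ω
|Z| = √(126.0² + 32.92²) = 130.2 Ω
I = V/|Z| = 24.50 mA
V_L = I·|Z_L| = 0.02450 × 46.18 = 1.131 V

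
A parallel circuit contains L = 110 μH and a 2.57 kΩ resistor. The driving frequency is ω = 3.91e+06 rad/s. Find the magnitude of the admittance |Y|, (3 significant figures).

X_L = ωL = 430 Ω
Parallel: admittances add. Y = 1/R + 1/(jωL)
Y = (0.000389 − j0.00233) S
|Y| = 0.00236 S → |Z| = 1/|Y| = 424 Ω, ∠Z = −∠Y = 80.5°

2.36 mS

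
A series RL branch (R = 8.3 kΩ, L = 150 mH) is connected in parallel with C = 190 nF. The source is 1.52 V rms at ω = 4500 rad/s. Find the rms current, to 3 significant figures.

X_L = ωL = 675 Ω
X_C = 1/(ωC) = 1170 Ω
Branch 1 (R+jX_L): Z₁ = 8300 + j675 Ω, |Z₁| = 8330 Ω
Branch 2 (−jX_C): Z₂ = −j1170 Ω
Parallel: Z = Z₁Z₂/(Z₁+Z₂), |Z| = 1170 Ω, ∠Z = -81.9°
I = V/|Z| = 1.52/1170 = 1.30 mA

1.30 mA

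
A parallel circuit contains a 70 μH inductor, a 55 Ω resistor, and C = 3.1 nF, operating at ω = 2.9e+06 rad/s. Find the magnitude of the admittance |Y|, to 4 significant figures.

18.63 mS

X_L = ωL = 203.0 Ω
X_C = 1/(ωC) = 111.2 Ω
Parallel: admittances add. Y = 1/R + 1/(jωL) + jωC
Y = (0.01818 + j0.004064) S
|Y| = 0.01863 S → |Z| = 1/|Y| = 53.68 Ω, ∠Z = −∠Y = -12.60°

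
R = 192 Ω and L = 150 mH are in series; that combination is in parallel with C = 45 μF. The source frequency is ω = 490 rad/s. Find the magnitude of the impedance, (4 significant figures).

X_L = ωL = 73.50 Ω
X_C = 1/(ωC) = 45.35 Ω
Branch 1 (R+jX_L): Z₁ = 192.0 + j73.50 Ω, |Z₁| = 205.6 Ω
Branch 2 (−jX_C): Z₂ = −j45.35 Ω
Parallel: Z = Z₁Z₂/(Z₁+Z₂), |Z| = 48.05 Ω, ∠Z = -77.39°

48.05 Ω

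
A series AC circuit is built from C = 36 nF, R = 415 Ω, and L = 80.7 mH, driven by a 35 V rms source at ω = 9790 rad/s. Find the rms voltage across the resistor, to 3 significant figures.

6.95 V

X_L = ωL = 790 Ω
X_C = 1/(ωC) = 2840 Ω
Net reactance X = X_L − X_C = -2050 Ω
Z = 415 − j2050 Ω
|Z| = √(415² + 2050²) = 2090 Ω
I = V/|Z| = 16.8 mA
V_R = I·|Z_R| = 0.0168 × 415 = 6.95 V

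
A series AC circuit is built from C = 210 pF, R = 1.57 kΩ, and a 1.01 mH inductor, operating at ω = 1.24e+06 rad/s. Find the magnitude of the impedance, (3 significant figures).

X_L = ωL = 1250 Ω
X_C = 1/(ωC) = 3840 Ω
Net reactance X = X_L − X_C = -2590 Ω
Z = 1570 − j2590 Ω
|Z| = √(1570² + 2590²) = 3030 Ω

3030 Ω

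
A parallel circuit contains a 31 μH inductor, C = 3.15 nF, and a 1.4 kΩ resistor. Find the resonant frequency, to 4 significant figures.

509.3 kHz

ω₀ = 1/√(LC) = 1/√(3.1e-05 × 3.15e-09) = 3.2e+06 rad/s
f₀ = ω₀/(2π) = 509.3 kHz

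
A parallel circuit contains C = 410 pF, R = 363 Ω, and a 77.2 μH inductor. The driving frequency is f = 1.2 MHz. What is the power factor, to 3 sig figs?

0.895

ω = 2πf = 7.54e+06 rad/s
X_L = ωL = 582 Ω
X_C = 1/(ωC) = 323 Ω
Parallel: admittances add. Y = 1/R + 1/(jωL) + jωC
Y = (0.00275 + j0.00137) S
|Y| = 0.00308 S → |Z| = 1/|Y| = 325 Ω, ∠Z = −∠Y = -26.5°
cos φ = cos(-26.5°) = 0.895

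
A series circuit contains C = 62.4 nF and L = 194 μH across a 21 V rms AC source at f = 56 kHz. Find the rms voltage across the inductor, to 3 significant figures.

ω = 2πf = 351900 rad/s
X_L = ωL = 68.3 Ω
X_C = 1/(ωC) = 45.5 Ω
Net reactance X = X_L − X_C = 22.7 Ω
Z = j22.7 Ω
|Z| = √(0² + 22.7²) = 22.7 Ω
I = V/|Z| = 925 mA
V_L = I·|Z_L| = 0.925 × 68.3 = 63.1 V

63.1 V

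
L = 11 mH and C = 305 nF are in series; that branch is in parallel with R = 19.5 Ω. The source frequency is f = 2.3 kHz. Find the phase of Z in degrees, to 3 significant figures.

-16.0°

ω = 2πf = 14450 rad/s
X_L = ωL = 159 Ω
X_C = 1/(ωC) = 227 Ω
Branch 1: Z₁ = R = 19.5 Ω
Branch 2 (series LC): Z₂ = j(X_L − X_C) = −j67.9 Ω
Parallel: Z = Z₁Z₂/(Z₁+Z₂), |Z| = 18.7 Ω, ∠Z = -16.0°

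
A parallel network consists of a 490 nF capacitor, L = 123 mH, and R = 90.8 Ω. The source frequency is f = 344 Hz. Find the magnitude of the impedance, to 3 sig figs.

88.2 Ω

ω = 2πf = 2161 rad/s
X_L = ωL = 266 Ω
X_C = 1/(ωC) = 944 Ω
Parallel: admittances add. Y = 1/R + 1/(jωL) + jωC
Y = (0.0110 − j0.00270) S
|Y| = 0.0113 S → |Z| = 1/|Y| = 88.2 Ω, ∠Z = −∠Y = 13.8°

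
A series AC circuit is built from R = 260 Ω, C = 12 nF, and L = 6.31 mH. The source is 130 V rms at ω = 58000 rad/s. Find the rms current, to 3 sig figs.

118 mA

X_L = ωL = 366 Ω
X_C = 1/(ωC) = 1440 Ω
Net reactance X = X_L − X_C = -1070 Ω
Z = 260 − j1070 Ω
|Z| = √(260² + 1070²) = 1100 Ω
I = V/|Z| = 130/1100 = 118 mA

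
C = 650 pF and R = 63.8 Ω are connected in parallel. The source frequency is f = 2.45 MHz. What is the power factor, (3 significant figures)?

0.843

ω = 2πf = 1.539e+07 rad/s
X_C = 1/(ωC) = 99.9 Ω
Parallel: admittances add. Y = 1/R + jωC
Y = (0.0157 + j0.0100) S
|Y| = 0.0186 S → |Z| = 1/|Y| = 53.8 Ω, ∠Z = −∠Y = -32.6°
cos φ = cos(-32.6°) = 0.843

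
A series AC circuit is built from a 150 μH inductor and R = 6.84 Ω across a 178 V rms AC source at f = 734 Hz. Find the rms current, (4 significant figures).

25.89 A

ω = 2πf = 4612 rad/s
X_L = ωL = 0.6918 Ω
Z = 6.840 + j0.6918 Ω
|Z| = √(6.840² + 0.6918²) = 6.875 Ω
I = V/|Z| = 178/6.875 = 25.89 A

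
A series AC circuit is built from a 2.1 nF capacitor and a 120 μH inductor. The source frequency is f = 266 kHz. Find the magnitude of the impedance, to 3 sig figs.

ω = 2πf = 1.671e+06 rad/s
X_L = ωL = 201 Ω
X_C = 1/(ωC) = 285 Ω
Net reactance X = X_L − X_C = -84.4 Ω
Z = − j84.4 Ω
|Z| = √(0² + 84.4²) = 84.4 Ω

84.4 Ω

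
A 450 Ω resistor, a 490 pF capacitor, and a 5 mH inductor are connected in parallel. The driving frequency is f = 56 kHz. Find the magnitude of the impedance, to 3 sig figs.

443 Ω

ω = 2πf = 351900 rad/s
X_L = ωL = 1760 Ω
X_C = 1/(ωC) = 5800 Ω
Parallel: admittances add. Y = 1/R + 1/(jωL) + jωC
Y = (0.00222 − j0.000396) S
|Y| = 0.00226 S → |Z| = 1/|Y| = 443 Ω, ∠Z = −∠Y = 10.1°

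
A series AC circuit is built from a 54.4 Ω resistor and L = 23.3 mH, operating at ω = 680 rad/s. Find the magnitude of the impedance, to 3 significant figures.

X_L = ωL = 15.8 Ω
Z = 54.4 + j15.8 Ω
|Z| = √(54.4² + 15.8²) = 56.7 Ω

56.7 Ω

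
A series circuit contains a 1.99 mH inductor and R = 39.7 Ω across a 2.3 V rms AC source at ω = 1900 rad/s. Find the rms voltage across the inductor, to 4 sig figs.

0.2181 V

X_L = ωL = 3.781 Ω
Z = 39.70 + j3.781 Ω
|Z| = √(39.70² + 3.781²) = 39.88 Ω
I = V/|Z| = 57.67 mA
V_L = I·|Z_L| = 0.05767 × 3.781 = 0.2181 V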